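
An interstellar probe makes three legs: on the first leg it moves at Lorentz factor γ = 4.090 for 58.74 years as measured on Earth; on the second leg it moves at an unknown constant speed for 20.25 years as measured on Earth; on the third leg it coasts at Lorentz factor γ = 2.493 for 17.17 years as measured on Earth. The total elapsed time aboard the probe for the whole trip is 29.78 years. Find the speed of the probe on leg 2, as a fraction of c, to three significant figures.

β = 0.907

Leg 1: γ = 4.090; τ_1 = 58.74/4.090 = 14.36 years.
Leg 2: speed unknown; τ_2 = 20.25/γ_2.
Leg 3: γ = 2.493; τ_3 = 17.17/2.493 = 6.887 years.
Total proper time: 14.36 + τ_2 + 6.887 = 29.78, so τ_2 = 29.78 − 21.25 = 8.531 years.
γ_2 = 20.25/8.531 = 2.374; β = √(1 − 1/γ²) = √0.8225.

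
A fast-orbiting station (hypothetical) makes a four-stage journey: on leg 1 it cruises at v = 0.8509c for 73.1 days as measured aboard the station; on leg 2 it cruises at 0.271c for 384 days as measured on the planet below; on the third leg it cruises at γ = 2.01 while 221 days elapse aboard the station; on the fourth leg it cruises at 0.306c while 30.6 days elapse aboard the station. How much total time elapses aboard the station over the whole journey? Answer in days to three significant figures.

Leg 1: 73.1 days is already measured aboard the station.
Leg 2: γ = 1/√(1 − 0.271²) = 1/√0.9266 = 1.039; τ_2 = 384/1.039 = 369.6 days.
Leg 3: 221 days is already measured aboard the station.
Leg 4: 30.6 days is already measured aboard the station.
Total: 73.10 + 369.6 + 221.0 + 30.60 days.

τ = 694 days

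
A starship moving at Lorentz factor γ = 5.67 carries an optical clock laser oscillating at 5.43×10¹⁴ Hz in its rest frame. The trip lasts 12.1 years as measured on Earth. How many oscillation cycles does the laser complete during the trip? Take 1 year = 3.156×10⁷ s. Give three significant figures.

γ = 5.67
The oscillator's own cycle count is N = f × τ where τ is the proper time on the ship. τ = Δt/γ = 12.1/5.670 = 2.134 years = 6.735×10⁷ s.
N = 5.43×10¹⁴ × 6.735×10⁷ = 3.657×10²².

N = 3.66×10²²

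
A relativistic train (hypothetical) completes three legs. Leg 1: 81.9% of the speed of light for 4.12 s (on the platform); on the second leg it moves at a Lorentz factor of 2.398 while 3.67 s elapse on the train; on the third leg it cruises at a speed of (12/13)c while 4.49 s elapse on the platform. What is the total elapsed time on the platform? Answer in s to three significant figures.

Δt = 17.4 s

Leg 1: 4.12 s is already measured on the platform.
Leg 2: γ = 2.398; Δt_2 = 2.398 × 3.67 = 8.801 s.
Leg 3: 4.49 s is already measured on the platform.
Total: 4.120 + 8.801 + 4.490 s.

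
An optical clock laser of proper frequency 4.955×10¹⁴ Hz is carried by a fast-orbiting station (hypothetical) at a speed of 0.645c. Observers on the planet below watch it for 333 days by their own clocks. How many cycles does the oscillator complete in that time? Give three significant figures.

γ = 1/√(1 − 0.645²) = 1/√0.5840 = 1.309
During 333 days of lab time, the oscillator's proper time advances by τ = Δt/γ = 333/1.309 = 254.5 days = 2.199×10⁷ s.
N = f × τ = 4.955×10¹⁴ × 2.199×10⁷ = 1.089×10²².

N = 1.09×10²²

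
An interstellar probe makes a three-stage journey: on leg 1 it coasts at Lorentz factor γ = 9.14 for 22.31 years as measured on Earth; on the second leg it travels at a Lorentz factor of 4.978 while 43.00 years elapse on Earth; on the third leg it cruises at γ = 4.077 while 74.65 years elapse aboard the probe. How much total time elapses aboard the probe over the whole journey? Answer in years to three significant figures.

Leg 1: γ = 9.14; τ_1 = 22.31/9.140 = 2.441 years.
Leg 2: γ = 4.978; τ_2 = 43.00/4.978 = 8.638 years.
Leg 3: 74.65 years is already measured aboard the probe.
Total: 2.441 + 8.638 + 74.65 years.

τ = 85.7 years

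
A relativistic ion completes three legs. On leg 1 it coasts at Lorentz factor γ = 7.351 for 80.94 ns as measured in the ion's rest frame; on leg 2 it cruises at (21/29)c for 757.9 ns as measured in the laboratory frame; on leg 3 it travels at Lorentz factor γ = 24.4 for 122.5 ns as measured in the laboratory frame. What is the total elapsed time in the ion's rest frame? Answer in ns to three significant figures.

Leg 1: 80.94 ns is already measured in the ion's rest frame.
Leg 2: γ = 1/√(1 − (21/29)²) = 29/20 = 1.450; τ_2 = 757.9/1.450 = 522.7 ns.
Leg 3: γ = 24.4; τ_3 = 122.5/24.40 = 5.020 ns.
Total: 80.94 + 522.7 + 5.020 ns.

τ = 609 ns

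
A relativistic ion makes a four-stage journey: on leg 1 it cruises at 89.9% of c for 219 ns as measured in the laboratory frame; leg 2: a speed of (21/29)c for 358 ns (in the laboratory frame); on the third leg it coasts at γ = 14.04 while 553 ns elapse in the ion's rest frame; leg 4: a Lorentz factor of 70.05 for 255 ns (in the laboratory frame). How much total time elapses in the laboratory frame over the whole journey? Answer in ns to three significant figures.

Leg 1: 219 ns is already measured in the laboratory frame.
Leg 2: 358 ns is already measured in the laboratory frame.
Leg 3: γ = 14.04; Δt_3 = 14.04 × 553 = 7764 ns.
Leg 4: 255 ns is already measured in the laboratory frame.
Total: 219.0 + 358.0 + 7764 + 255.0 ns.

Δt = 8600 ns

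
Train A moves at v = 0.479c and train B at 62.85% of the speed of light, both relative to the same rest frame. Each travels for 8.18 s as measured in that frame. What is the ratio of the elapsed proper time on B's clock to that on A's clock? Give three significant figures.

τ_B/τ_A = 0.886

A: γ = 1/√(1 − 0.479²) = 1/√0.7706 = 1.139. B: β = 0.6285; γ = 1/√(1 − 0.6285²) = 1/√0.6050 = 1.286.
τ_A/τ_B = γ_B/γ_A = 1.286/1.139 = 1.129, so τ_B/τ_A = 0.8861.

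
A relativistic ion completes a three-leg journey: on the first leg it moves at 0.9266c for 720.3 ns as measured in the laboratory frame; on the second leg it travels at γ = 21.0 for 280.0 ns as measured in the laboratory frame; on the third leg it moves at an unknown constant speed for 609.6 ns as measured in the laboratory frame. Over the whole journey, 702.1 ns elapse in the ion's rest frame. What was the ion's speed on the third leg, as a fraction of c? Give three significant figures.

Leg 1: γ = 1/√(1 − 0.9266²) = 1/√0.1414 = 2.659; τ_1 = 720.3/2.659 = 270.9 ns.
Leg 2: γ = 21.0; τ_2 = 280.0/21.00 = 13.33 ns.
Leg 3: speed unknown; τ_3 = 609.6/γ_3.
Total proper time: 270.9 + 13.33 + τ_3 = 702.1, so τ_3 = 702.1 − 284.2 = 417.9 ns.
γ_3 = 609.6/417.9 = 1.459; β = √(1 − 1/γ²) = √0.5300.

β = 0.728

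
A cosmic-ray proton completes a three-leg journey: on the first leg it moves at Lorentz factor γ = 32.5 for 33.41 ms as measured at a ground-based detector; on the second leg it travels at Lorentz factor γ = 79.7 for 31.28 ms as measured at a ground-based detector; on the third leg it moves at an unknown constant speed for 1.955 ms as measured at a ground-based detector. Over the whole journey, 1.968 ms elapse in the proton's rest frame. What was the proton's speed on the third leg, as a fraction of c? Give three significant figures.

Leg 1: γ = 32.5; τ_1 = 33.41/32.50 = 1.028 ms.
Leg 2: γ = 79.7; τ_2 = 31.28/79.70 = 0.3925 ms.
Leg 3: speed unknown; τ_3 = 1.955/γ_3.
Total proper time: 1.028 + 0.3925 + τ_3 = 1.968, so τ_3 = 1.968 − 1.420 = 0.5475 ms.
γ_3 = 1.955/0.5475 = 3.571; β = √(1 − 1/γ²) = √0.9216.

β = 0.960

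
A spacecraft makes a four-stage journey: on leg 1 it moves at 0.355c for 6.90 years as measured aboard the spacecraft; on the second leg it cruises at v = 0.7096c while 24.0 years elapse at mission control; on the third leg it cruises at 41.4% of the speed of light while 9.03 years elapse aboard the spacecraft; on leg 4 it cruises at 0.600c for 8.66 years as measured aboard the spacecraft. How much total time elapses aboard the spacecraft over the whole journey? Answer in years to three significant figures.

τ = 41.5 years

Leg 1: 6.90 years is already measured aboard the spacecraft.
Leg 2: γ = 1/√(1 − 0.7096²) = 1/√0.4965 = 1.419; τ_2 = 24.0/1.419 = 16.91 years.
Leg 3: 9.03 years is already measured aboard the spacecraft.
Leg 4: 8.66 years is already measured aboard the spacecraft.
Total: 6.900 + 16.91 + 9.030 + 8.660 years.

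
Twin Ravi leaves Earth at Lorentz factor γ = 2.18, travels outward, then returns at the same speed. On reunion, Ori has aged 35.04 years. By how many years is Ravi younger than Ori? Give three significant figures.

γ = 2.18
Ravi's elapsed proper time: τ = 35.04/2.180 = 16.07 years.
Age gap = Δt − τ = 35.04 − 16.07 years.

Δt − τ = 19.0 years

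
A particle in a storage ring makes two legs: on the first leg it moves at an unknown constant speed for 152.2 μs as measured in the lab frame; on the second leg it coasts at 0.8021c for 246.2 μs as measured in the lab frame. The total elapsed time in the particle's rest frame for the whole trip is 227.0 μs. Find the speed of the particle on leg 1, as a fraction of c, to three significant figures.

Leg 1: speed unknown; τ_1 = 152.2/γ_1.
Leg 2: γ = 1/√(1 − 0.8021²) = 1/√0.3566 = 1.675; τ_2 = 246.2/1.675 = 147.0 μs.
Total proper time: τ_1 + 147.0 = 227.0, so τ_1 = 227.0 − 147.0 = 79.97 μs.
γ_1 = 152.2/79.97 = 1.903; β = √(1 − 1/γ²) = √0.7239.

β = 0.851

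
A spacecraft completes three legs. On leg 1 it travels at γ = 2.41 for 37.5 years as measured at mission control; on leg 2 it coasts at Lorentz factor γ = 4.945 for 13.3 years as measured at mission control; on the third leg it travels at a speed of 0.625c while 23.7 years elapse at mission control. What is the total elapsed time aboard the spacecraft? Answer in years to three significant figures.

Leg 1: γ = 2.41; τ_1 = 37.5/2.410 = 15.56 years.
Leg 2: γ = 4.945; τ_2 = 13.3/4.945 = 2.690 years.
Leg 3: γ = 1/√(1 − 0.625²) = 1/√0.6094 = 1.281; τ_3 = 23.7/1.281 = 18.50 years.
Total: 15.56 + 2.690 + 18.50 years.

τ = 36.8 years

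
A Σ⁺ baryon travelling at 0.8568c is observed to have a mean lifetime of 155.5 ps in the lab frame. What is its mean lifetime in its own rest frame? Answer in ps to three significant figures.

τ₀ = 80.2 ps

γ = 1/√(1 − 0.8568²) = 1/√0.2659 = 1.939
The lab-frame lifetime is the dilated interval; the proper lifetime is τ₀ = Δt/γ = 155.5/1.939 ps.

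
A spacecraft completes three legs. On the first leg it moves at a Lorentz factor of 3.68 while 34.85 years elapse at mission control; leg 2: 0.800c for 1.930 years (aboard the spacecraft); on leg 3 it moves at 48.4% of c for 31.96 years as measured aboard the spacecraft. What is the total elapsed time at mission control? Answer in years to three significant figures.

Leg 1: 34.85 years is already measured at mission control.
Leg 2: γ = 1/√(1 − 0.800²) = 1/√0.3600 = 1.667; Δt_2 = 1.667 × 1.930 = 3.217 years.
Leg 3: β = 0.484; γ = 1/√(1 − 0.484²) = 1/√0.7657 = 1.143; Δt_3 = 1.143 × 31.96 = 36.52 years.
Total: 34.85 + 3.217 + 36.52 years.

Δt = 74.6 years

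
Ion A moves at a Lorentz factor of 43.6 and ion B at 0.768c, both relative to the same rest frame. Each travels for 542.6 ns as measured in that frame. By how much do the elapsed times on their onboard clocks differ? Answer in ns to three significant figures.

|τ_A − τ_B| = 335 ns

A: γ = 43.6; τ_A = 542.6/43.60 = 12.44 ns.
B: γ = 1/√(1 − 0.768²) = 1/√0.4102 = 1.561; τ_B = 542.6/1.561 = 347.5 ns.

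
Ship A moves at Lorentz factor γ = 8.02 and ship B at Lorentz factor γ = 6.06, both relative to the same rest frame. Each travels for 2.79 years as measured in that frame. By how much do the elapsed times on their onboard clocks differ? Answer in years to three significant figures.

|τ_A − τ_B| = 0.113 years

A: γ = 8.02; τ_A = 2.79/8.020 = 0.3479 years.
B: γ = 6.06; τ_B = 2.79/6.060 = 0.4604 years.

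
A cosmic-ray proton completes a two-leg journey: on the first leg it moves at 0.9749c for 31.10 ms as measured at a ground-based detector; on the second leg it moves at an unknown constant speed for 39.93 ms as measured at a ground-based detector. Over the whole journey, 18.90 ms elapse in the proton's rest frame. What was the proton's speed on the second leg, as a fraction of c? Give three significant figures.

β = 0.954

Leg 1: γ = 1/√(1 − 0.9749²) = 1/√0.04957 = 4.491; τ_1 = 31.10/4.491 = 6.924 ms.
Leg 2: speed unknown; τ_2 = 39.93/γ_2.
Total proper time: 6.924 + τ_2 = 18.90, so τ_2 = 18.90 − 6.924 = 11.98 ms.
γ_2 = 39.93/11.98 = 3.334; β = √(1 − 1/γ²) = √0.9100.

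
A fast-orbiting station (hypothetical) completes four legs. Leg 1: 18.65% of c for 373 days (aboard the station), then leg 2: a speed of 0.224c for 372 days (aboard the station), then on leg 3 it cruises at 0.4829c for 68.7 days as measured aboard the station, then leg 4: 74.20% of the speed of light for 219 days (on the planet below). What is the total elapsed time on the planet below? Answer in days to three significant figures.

Δt = 1060 days

Leg 1: β = 0.1865; γ = 1/√(1 − 0.1865²) = 1/√0.9652 = 1.018; Δt_1 = 1.018 × 373 = 379.7 days.
Leg 2: γ = 1/√(1 − 0.224²) = 1/√0.9498 = 1.026; Δt_2 = 1.026 × 372 = 381.7 days.
Leg 3: γ = 1/√(1 − 0.4829²) = 1/√0.7668 = 1.142; Δt_3 = 1.142 × 68.7 = 78.45 days.
Leg 4: 219 days is already measured on the planet below.
Total: 379.7 + 381.7 + 78.45 + 219.0 days.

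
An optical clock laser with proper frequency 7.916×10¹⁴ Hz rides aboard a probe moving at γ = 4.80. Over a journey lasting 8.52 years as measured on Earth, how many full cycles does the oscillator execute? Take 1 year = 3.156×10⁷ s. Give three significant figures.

N = 4.43×10²²

γ = 4.80
The oscillator's own cycle count is N = f × τ where τ is the proper time aboard the probe. τ = Δt/γ = 8.52/4.800 = 1.775 years = 5.602×10⁷ s.
N = 7.916×10¹⁴ × 5.602×10⁷ = 4.434×10²².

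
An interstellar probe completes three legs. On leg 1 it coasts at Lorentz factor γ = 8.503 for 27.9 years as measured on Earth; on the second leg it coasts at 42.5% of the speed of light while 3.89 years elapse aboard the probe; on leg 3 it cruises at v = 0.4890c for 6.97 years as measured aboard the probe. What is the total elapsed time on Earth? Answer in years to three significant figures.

Δt = 40.2 years

Leg 1: 27.9 years is already measured on Earth.
Leg 2: β = 0.425; γ = 1/√(1 − 0.425²) = 1/√0.8194 = 1.105; Δt_2 = 1.105 × 3.89 = 4.297 years.
Leg 3: γ = 1/√(1 − 0.4890²) = 1/√0.7609 = 1.146; Δt_3 = 1.146 × 6.97 = 7.991 years.
Total: 27.90 + 4.297 + 7.991 years.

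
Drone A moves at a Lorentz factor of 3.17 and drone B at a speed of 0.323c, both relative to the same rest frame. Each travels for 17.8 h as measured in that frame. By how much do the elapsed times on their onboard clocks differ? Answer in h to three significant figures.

|τ_A − τ_B| = 11.2 h

A: γ = 3.17; τ_A = 17.8/3.170 = 5.615 h.
B: γ = 1/√(1 − 0.323²) = 1/√0.8957 = 1.057; τ_B = 17.8/1.057 = 16.85 h.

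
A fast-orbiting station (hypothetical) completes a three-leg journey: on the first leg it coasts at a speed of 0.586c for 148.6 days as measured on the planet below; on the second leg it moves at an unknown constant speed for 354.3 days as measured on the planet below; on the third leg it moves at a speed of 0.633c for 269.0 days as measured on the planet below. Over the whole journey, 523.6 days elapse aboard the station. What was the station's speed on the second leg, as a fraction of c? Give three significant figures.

Leg 1: γ = 1/√(1 − 0.586²) = 1/√0.6566 = 1.234; τ_1 = 148.6/1.234 = 120.4 days.
Leg 2: speed unknown; τ_2 = 354.3/γ_2.
Leg 3: γ = 1/√(1 − 0.633²) = 1/√0.5993 = 1.292; τ_3 = 269.0/1.292 = 208.2 days.
Total proper time: 120.4 + τ_2 + 208.2 = 523.6, so τ_2 = 523.6 − 328.7 = 194.9 days.
γ_2 = 354.3/194.9 = 1.817; β = √(1 − 1/γ²) = √0.6973.

β = 0.835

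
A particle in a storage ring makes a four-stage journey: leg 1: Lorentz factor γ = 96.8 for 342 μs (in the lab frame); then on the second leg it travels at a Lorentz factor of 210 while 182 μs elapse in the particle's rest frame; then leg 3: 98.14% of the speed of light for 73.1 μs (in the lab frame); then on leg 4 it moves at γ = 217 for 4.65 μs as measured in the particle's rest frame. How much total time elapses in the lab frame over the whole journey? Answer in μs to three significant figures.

Δt = 3.96×10⁴ μs

Leg 1: 342 μs is already measured in the lab frame.
Leg 2: γ = 210; Δt_2 = 210.0 × 182 = 3.822×10⁴ μs.
Leg 3: 73.1 μs is already measured in the lab frame.
Leg 4: γ = 217; Δt_4 = 217.0 × 4.65 = 1009 μs.
Total: 342.0 + 3.822×10⁴ + 73.10 + 1009 μs.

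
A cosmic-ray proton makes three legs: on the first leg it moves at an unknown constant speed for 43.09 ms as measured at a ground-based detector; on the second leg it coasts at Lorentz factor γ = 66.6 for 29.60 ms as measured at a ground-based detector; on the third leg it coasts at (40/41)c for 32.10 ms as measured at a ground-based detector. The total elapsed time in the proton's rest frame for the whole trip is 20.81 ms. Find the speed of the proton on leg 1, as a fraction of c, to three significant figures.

β = 0.951

Leg 1: speed unknown; τ_1 = 43.09/γ_1.
Leg 2: γ = 66.6; τ_2 = 29.60/66.60 = 0.4444 ms.
Leg 3: γ = 1/√(1 − (40/41)²) = 41/9 ≈ 4.556; τ_3 = 32.10/4.556 = 7.046 ms.
Total proper time: τ_1 + 0.4444 + 7.046 = 20.81, so τ_1 = 20.81 − 7.491 = 13.32 ms.
γ_1 = 43.09/13.32 = 3.235; β = √(1 − 1/γ²) = √0.9045.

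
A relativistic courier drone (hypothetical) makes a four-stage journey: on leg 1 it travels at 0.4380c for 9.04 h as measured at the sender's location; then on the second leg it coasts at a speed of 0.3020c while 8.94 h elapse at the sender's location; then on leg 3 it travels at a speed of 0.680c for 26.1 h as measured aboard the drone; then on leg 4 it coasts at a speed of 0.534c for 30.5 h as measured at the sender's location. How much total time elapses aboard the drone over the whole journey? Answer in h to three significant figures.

Leg 1: γ = 1/√(1 − 0.4380²) = 1/√0.8082 = 1.112; τ_1 = 9.04/1.112 = 8.127 h.
Leg 2: γ = 1/√(1 − 0.3020²) = 1/√0.9088 = 1.049; τ_2 = 8.94/1.049 = 8.523 h.
Leg 3: 26.1 h is already measured aboard the drone.
Leg 4: γ = 1/√(1 − 0.534²) = 1/√0.7148 = 1.183; τ_4 = 30.5/1.183 = 25.79 h.
Total: 8.127 + 8.523 + 26.10 + 25.79 h.

τ = 68.5 h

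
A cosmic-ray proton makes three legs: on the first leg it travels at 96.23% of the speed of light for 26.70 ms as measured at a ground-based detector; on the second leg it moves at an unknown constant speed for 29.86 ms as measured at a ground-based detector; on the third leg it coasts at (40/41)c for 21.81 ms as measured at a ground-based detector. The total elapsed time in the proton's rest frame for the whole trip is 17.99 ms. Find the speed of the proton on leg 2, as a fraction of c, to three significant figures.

Leg 1: β = 0.9623; γ = 1/√(1 − 0.9623²) = 1/√0.07398 = 3.677; τ_1 = 26.70/3.677 = 7.262 ms.
Leg 2: speed unknown; τ_2 = 29.86/γ_2.
Leg 3: γ = 1/√(1 − (40/41)²) = 41/9 ≈ 4.556; τ_3 = 21.81/4.556 = 4.788 ms.
Total proper time: 7.262 + τ_2 + 4.788 = 17.99, so τ_2 = 17.99 − 12.05 = 5.940 ms.
γ_2 = 29.86/5.940 = 5.027; β = √(1 − 1/γ²) = √0.9604.

β = 0.980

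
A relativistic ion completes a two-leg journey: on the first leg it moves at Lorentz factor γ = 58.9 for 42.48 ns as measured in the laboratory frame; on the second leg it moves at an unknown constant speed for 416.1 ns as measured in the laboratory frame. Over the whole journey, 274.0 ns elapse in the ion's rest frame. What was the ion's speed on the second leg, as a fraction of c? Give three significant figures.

Leg 1: γ = 58.9; τ_1 = 42.48/58.90 = 0.7212 ns.
Leg 2: speed unknown; τ_2 = 416.1/γ_2.
Total proper time: 0.7212 + τ_2 = 274.0, so τ_2 = 274.0 − 0.7212 = 273.3 ns.
γ_2 = 416.1/273.3 = 1.523; β = √(1 − 1/γ²) = √0.5687.

β = 0.754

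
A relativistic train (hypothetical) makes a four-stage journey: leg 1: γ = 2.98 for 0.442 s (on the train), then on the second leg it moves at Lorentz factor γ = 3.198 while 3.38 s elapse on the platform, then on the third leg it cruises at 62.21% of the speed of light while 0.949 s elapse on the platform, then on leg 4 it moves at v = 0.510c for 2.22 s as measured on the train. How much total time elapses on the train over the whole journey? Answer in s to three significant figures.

Leg 1: 0.442 s is already measured on the train.
Leg 2: γ = 3.198; τ_2 = 3.38/3.198 = 1.057 s.
Leg 3: β = 0.6221; γ = 1/√(1 − 0.6221²) = 1/√0.6130 = 1.277; τ_3 = 0.949/1.277 = 0.7430 s.
Leg 4: 2.22 s is already measured on the train.
Total: 0.4420 + 1.057 + 0.7430 + 2.220 s.

τ = 4.46 s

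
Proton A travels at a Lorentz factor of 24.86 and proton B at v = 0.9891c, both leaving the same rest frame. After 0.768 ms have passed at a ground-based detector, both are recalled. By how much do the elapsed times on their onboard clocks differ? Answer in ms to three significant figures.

A: γ = 24.86; τ_A = 0.768/24.86 = 0.03089 ms.
B: γ = 1/√(1 − 0.9891²) = 1/√0.02168 = 6.791; τ_B = 0.768/6.791 = 0.1131 ms.

|τ_A − τ_B| = 0.0822 ms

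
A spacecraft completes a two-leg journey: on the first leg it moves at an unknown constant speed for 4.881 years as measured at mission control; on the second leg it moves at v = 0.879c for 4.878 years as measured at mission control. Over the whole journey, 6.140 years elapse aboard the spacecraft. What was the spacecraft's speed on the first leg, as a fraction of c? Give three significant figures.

Leg 1: speed unknown; τ_1 = 4.881/γ_1.
Leg 2: γ = 1/√(1 − 0.879²) = 1/√0.2274 = 2.097; τ_2 = 4.878/2.097 = 2.326 years.
Total proper time: τ_1 + 2.326 = 6.140, so τ_1 = 6.140 − 2.326 = 3.814 years.
γ_1 = 4.881/3.814 = 1.280; β = √(1 − 1/γ²) = √0.3894.

β = 0.624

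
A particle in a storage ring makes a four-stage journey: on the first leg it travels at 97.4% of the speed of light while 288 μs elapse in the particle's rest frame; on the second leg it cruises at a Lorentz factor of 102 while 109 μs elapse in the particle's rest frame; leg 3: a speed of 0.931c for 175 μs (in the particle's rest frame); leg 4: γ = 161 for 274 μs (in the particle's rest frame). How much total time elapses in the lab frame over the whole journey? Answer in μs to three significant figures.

Leg 1: β = 0.974; γ = 1/√(1 − 0.974²) = 1/√0.05132 = 4.414; Δt_1 = 4.414 × 288 = 1271 μs.
Leg 2: γ = 102; Δt_2 = 102.0 × 109 = 1.112×10⁴ μs.
Leg 3: γ = 1/√(1 − 0.931²) = 1/√0.1332 = 2.740; Δt_3 = 2.740 × 175 = 479.4 μs.
Leg 4: γ = 161; Δt_4 = 161.0 × 274 = 4.411×10⁴ μs.
Total: 1271 + 1.112×10⁴ + 479.4 + 4.411×10⁴ μs.

Δt = 5.70×10⁴ μs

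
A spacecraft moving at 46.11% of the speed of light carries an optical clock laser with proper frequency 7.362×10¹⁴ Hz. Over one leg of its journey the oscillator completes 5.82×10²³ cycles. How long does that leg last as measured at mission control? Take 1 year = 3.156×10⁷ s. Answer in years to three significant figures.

Δt = 28.2 years

β = 0.4611; γ = 1/√(1 − 0.4611²) = 1/√0.7874 = 1.127
Proper time for N cycles: τ = N/f = 5.82×10²³/(7.362×10¹⁴) = 7.905×10⁸ s = 25.05 years.
Lab-frame duration Δt = γτ = 1.127 × 25.05 = 28.23 years.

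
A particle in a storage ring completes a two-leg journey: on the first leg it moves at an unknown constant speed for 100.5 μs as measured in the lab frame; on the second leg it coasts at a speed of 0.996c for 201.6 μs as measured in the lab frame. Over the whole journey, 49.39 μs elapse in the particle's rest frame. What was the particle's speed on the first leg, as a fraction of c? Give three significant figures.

β = 0.950

Leg 1: speed unknown; τ_1 = 100.5/γ_1.
Leg 2: γ = 1/√(1 − 0.996²) = 1/√0.007984 = 11.19; τ_2 = 201.6/11.19 = 18.01 μs.
Total proper time: τ_1 + 18.01 = 49.39, so τ_1 = 49.39 − 18.01 = 31.38 μs.
γ_1 = 100.5/31.38 = 3.203; β = √(1 − 1/γ²) = √0.9025.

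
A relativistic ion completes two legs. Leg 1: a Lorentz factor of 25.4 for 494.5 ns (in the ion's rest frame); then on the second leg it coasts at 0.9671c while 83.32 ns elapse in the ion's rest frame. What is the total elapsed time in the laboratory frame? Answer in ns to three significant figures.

Δt = 1.29×10⁴ ns

Leg 1: γ = 25.4; Δt_1 = 25.40 × 494.5 = 1.256×10⁴ ns.
Leg 2: γ = 1/√(1 − 0.9671²) = 1/√0.06472 = 3.931; Δt_2 = 3.931 × 83.32 = 327.5 ns.
Total: 1.256×10⁴ + 327.5 ns.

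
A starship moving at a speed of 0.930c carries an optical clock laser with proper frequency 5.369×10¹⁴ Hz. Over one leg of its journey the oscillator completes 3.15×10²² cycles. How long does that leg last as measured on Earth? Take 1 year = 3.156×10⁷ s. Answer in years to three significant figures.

Δt = 5.06 years

γ = 1/√(1 − 0.930²) = 1/√0.1351 = 2.721
Proper time for N cycles: τ = N/f = 3.15×10²²/(5.369×10¹⁴) = 5.867×10⁷ s = 1.859 years.
Lab-frame duration Δt = γτ = 2.721 × 1.859 = 5.058 years.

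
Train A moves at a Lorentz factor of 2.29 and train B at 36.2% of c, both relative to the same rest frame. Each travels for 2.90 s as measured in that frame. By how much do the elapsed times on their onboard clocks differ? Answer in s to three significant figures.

A: γ = 2.29; τ_A = 2.90/2.290 = 1.266 s.
B: β = 0.362; γ = 1/√(1 − 0.362²) = 1/√0.8690 = 1.073; τ_B = 2.90/1.073 = 2.703 s.

|τ_A − τ_B| = 1.44 s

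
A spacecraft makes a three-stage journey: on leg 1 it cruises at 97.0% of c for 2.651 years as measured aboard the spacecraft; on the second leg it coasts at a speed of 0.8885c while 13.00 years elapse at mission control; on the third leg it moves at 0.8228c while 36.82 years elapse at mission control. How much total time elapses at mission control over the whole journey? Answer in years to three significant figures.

Leg 1: β = 0.970; γ = 1/√(1 − 0.970²) = 1/√0.05910 = 4.113; Δt_1 = 4.113 × 2.651 = 10.90 years.
Leg 2: 13.00 years is already measured at mission control.
Leg 3: 36.82 years is already measured at mission control.
Total: 10.90 + 13.00 + 36.82 years.

Δt = 60.7 years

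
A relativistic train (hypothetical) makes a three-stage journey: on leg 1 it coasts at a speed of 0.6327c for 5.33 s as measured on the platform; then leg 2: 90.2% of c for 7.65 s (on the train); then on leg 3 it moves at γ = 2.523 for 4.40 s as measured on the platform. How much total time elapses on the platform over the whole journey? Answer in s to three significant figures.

Δt = 27.4 s

Leg 1: 5.33 s is already measured on the platform.
Leg 2: β = 0.902; γ = 1/√(1 − 0.902²) = 1/√0.1864 = 2.316; Δt_2 = 2.316 × 7.65 = 17.72 s.
Leg 3: 4.40 s is already measured on the platform.
Total: 5.330 + 17.72 + 4.400 s.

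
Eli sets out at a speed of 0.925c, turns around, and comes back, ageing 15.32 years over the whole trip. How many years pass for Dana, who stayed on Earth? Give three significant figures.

γ = 1/√(1 − 0.925²) = 1/√0.1444 = 2.632
Earth-frame duration is the dilated interval: Δt = γτ = 2.632 × 15.32 years.

Δt = 40.3 years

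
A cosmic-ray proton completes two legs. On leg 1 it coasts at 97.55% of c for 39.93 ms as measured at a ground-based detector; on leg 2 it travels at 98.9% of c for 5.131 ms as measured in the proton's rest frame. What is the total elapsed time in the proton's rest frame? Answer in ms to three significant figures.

Leg 1: β = 0.9755; γ = 1/√(1 − 0.9755²) = 1/√0.04840 = 4.545; τ_1 = 39.93/4.545 = 8.785 ms.
Leg 2: 5.131 ms is already measured in the proton's rest frame.
Total: 8.785 + 5.131 ms.

τ = 13.9 ms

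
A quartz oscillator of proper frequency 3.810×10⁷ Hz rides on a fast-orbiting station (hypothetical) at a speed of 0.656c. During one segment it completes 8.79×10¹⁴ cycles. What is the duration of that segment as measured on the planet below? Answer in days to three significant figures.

Δt = 354 days

γ = 1/√(1 − 0.656²) = 1/√0.5697 = 1.325
Proper time for N cycles: τ = N/f = 8.79×10¹⁴/(3.810×10⁷) = 2.307×10⁷ s = 267.0 days.
Lab-frame duration Δt = γτ = 1.325 × 267.0 = 353.8 days.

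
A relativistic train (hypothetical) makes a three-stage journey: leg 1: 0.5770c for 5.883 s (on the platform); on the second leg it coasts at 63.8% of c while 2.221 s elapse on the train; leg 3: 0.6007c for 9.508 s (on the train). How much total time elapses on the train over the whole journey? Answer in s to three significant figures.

Leg 1: γ = 1/√(1 − 0.5770²) = 1/√0.6671 = 1.224; τ_1 = 5.883/1.224 = 4.805 s.
Leg 2: 2.221 s is already measured on the train.
Leg 3: 9.508 s is already measured on the train.
Total: 4.805 + 2.221 + 9.508 s.

τ = 16.5 s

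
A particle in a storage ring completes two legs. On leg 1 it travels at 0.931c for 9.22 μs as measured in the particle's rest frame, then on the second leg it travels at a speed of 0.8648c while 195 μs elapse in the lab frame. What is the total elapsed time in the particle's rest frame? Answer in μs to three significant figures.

Leg 1: 9.22 μs is already measured in the particle's rest frame.
Leg 2: γ = 1/√(1 − 0.8648²) = 1/√0.2521 = 1.992; τ_2 = 195/1.992 = 97.91 μs.
Total: 9.220 + 97.91 μs.

τ = 107 μs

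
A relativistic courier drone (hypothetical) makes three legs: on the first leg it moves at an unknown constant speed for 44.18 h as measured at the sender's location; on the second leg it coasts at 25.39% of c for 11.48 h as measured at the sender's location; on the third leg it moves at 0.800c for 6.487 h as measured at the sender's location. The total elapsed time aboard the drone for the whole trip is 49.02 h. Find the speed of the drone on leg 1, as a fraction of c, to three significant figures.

β = 0.638

Leg 1: speed unknown; τ_1 = 44.18/γ_1.
Leg 2: β = 0.2539; γ = 1/√(1 − 0.2539²) = 1/√0.9355 = 1.034; τ_2 = 11.48/1.034 = 11.10 h.
Leg 3: γ = 1/√(1 − 0.800²) = 5/3 ≈ 1.667; τ_3 = 6.487/1.667 = 3.892 h.
Total proper time: τ_1 + 11.10 + 3.892 = 49.02, so τ_1 = 49.02 − 15.00 = 34.02 h.
γ_1 = 44.18/34.02 = 1.298; β = √(1 − 1/γ²) = √0.4069.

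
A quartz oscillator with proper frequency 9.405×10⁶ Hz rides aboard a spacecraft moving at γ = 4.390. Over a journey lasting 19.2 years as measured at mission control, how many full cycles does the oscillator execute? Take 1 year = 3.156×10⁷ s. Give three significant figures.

γ = 4.390
The oscillator's own cycle count is N = f × τ where τ is the proper time aboard the spacecraft. τ = Δt/γ = 19.2/4.390 = 4.374 years = 1.380×10⁸ s.
N = 9.405×10⁶ × 1.380×10⁸ = 1.298×10¹⁵.

N = 1.30×10¹⁵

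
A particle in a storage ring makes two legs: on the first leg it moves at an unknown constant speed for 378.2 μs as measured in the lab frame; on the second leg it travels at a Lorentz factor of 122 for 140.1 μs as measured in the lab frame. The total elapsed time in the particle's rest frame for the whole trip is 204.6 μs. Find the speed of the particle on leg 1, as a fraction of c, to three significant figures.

Leg 1: speed unknown; τ_1 = 378.2/γ_1.
Leg 2: γ = 122; τ_2 = 140.1/122.0 = 1.148 μs.
Total proper time: τ_1 + 1.148 = 204.6, so τ_1 = 204.6 − 1.148 = 203.5 μs.
γ_1 = 378.2/203.5 = 1.859; β = √(1 − 1/γ²) = √0.7106.

β = 0.843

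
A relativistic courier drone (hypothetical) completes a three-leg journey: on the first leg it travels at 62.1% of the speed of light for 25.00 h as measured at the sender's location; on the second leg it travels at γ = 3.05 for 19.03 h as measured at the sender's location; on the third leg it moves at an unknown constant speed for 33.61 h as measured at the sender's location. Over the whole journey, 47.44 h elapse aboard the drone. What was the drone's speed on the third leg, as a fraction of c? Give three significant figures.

Leg 1: β = 0.621; γ = 1/√(1 − 0.621²) = 1/√0.6144 = 1.276; τ_1 = 25.00/1.276 = 19.60 h.
Leg 2: γ = 3.05; τ_2 = 19.03/3.050 = 6.239 h.
Leg 3: speed unknown; τ_3 = 33.61/γ_3.
Total proper time: 19.60 + 6.239 + τ_3 = 47.44, so τ_3 = 47.44 − 25.83 = 21.61 h.
γ_3 = 33.61/21.61 = 1.556; β = √(1 − 1/γ²) = √0.5868.

β = 0.766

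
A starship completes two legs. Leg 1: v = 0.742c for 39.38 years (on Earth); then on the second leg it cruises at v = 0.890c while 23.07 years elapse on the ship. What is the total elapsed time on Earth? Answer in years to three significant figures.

Leg 1: 39.38 years is already measured on Earth.
Leg 2: γ = 1/√(1 − 0.890²) = 1/√0.2079 = 2.193; Δt_2 = 2.193 × 23.07 = 50.60 years.
Total: 39.38 + 50.60 years.

Δt = 90.0 years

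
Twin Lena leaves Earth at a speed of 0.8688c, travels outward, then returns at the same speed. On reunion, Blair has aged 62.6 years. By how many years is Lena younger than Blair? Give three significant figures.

γ = 1/√(1 − 0.8688²) = 1/√0.2452 = 2.020
Lena's elapsed proper time: τ = 62.6/2.020 = 31.00 years.
Age gap = Δt − τ = 62.6 − 31.00 years.

Δt − τ = 31.6 years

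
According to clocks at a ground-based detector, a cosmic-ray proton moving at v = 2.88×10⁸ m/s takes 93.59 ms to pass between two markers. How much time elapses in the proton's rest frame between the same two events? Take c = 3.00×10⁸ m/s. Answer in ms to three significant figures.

τ = 26.2 ms

β = 2.88×10⁸/3.00×10⁸ = 0.9600; γ = 1/√(1 − 0.9600²) = 3.571
The interval measured at a ground-based detector is the dilated one; the clock in the proton's rest frame measures the proper time τ = Δt/γ = 93.59/3.571 ms.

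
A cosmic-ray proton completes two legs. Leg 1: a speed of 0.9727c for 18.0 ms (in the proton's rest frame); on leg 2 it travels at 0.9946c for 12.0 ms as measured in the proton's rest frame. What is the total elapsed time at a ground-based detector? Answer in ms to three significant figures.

Δt = 193 ms

Leg 1: γ = 1/√(1 − 0.9727²) = 1/√0.05385 = 4.309; Δt_1 = 4.309 × 18.0 = 77.56 ms.
Leg 2: γ = 1/√(1 − 0.9946²) = 1/√0.01077 = 9.636; Δt_2 = 9.636 × 12.0 = 115.6 ms.
Total: 77.56 + 115.6 ms.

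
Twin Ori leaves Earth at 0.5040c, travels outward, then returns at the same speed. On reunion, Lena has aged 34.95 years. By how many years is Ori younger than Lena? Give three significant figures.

Δt − τ = 4.76 years

γ = 1/√(1 − 0.5040²) = 1/√0.7460 = 1.158
Ori's elapsed proper time: τ = 34.95/1.158 = 30.19 years.
Age gap = Δt − τ = 34.95 − 30.19 years.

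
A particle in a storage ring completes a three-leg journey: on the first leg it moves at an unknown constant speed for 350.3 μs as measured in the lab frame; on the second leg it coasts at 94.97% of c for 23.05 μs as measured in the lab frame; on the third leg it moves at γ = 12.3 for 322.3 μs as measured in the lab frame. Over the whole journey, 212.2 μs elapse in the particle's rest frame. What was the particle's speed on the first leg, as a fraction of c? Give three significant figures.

β = 0.860

Leg 1: speed unknown; τ_1 = 350.3/γ_1.
Leg 2: β = 0.9497; γ = 1/√(1 − 0.9497²) = 1/√0.09807 = 3.193; τ_2 = 23.05/3.193 = 7.218 μs.
Leg 3: γ = 12.3; τ_3 = 322.3/12.30 = 26.20 μs.
Total proper time: τ_1 + 7.218 + 26.20 = 212.2, so τ_1 = 212.2 − 33.42 = 178.8 μs.
γ_1 = 350.3/178.8 = 1.959; β = √(1 − 1/γ²) = √0.7395.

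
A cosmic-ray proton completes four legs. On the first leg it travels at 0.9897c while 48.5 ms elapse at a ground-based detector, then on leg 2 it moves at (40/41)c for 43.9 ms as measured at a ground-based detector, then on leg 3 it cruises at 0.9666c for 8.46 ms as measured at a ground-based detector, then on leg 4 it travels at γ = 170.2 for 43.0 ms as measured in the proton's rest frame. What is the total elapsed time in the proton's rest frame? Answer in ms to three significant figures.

τ = 61.7 ms

Leg 1: γ = 1/√(1 − 0.9897²) = 1/√0.02049 = 6.985; τ_1 = 48.5/6.985 = 6.943 ms.
Leg 2: γ = 1/√(1 − (40/41)²) = 41/9 ≈ 4.556; τ_2 = 43.9/4.556 = 9.637 ms.
Leg 3: γ = 1/√(1 − 0.9666²) = 1/√0.06568 = 3.902; τ_3 = 8.46/3.902 = 2.168 ms.
Leg 4: 43.0 ms is already measured in the proton's rest frame.
Total: 6.943 + 9.637 + 2.168 + 43.00 ms.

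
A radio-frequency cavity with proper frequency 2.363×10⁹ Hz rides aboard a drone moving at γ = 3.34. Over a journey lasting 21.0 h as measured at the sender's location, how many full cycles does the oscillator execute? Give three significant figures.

γ = 3.34
The oscillator's own cycle count is N = f × τ where τ is the proper time aboard the drone. τ = Δt/γ = 21.0/3.340 = 6.287 h = 2.263×10⁴ s.
N = 2.363×10⁹ × 2.263×10⁴ = 5.349×10¹³.

N = 5.35×10¹³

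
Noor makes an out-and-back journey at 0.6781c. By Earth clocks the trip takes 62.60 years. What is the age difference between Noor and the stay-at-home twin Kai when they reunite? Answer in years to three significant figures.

Δt − τ = 16.6 years

γ = 1/√(1 − 0.6781²) = 1/√0.5402 = 1.361
Noor's elapsed proper time: τ = 62.60/1.361 = 46.01 years.
Age gap = Δt − τ = 62.60 − 46.01 years.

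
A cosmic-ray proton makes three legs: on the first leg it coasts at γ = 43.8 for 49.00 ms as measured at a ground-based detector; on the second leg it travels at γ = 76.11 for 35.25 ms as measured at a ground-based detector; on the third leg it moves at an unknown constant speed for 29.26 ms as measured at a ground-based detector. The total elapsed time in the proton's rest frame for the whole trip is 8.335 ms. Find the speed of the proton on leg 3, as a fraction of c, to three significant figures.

β = 0.973

Leg 1: γ = 43.8; τ_1 = 49.00/43.80 = 1.119 ms.
Leg 2: γ = 76.11; τ_2 = 35.25/76.11 = 0.4631 ms.
Leg 3: speed unknown; τ_3 = 29.26/γ_3.
Total proper time: 1.119 + 0.4631 + τ_3 = 8.335, so τ_3 = 8.335 − 1.582 = 6.753 ms.
γ_3 = 29.26/6.753 = 4.333; β = √(1 − 1/γ²) = √0.9467.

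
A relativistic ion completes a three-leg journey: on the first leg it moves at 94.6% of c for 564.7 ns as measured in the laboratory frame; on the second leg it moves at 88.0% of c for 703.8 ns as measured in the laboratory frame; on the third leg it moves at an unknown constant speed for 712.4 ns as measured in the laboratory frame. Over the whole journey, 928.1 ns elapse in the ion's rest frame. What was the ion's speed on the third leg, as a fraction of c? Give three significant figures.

Leg 1: β = 0.946; γ = 1/√(1 − 0.946²) = 1/√0.1051 = 3.085; τ_1 = 564.7/3.085 = 183.1 ns.
Leg 2: β = 0.880; γ = 1/√(1 − 0.880²) = 1/√0.2256 = 2.105; τ_2 = 703.8/2.105 = 334.3 ns.
Leg 3: speed unknown; τ_3 = 712.4/γ_3.
Total proper time: 183.1 + 334.3 + τ_3 = 928.1, so τ_3 = 928.1 − 517.3 = 410.8 ns.
γ_3 = 712.4/410.8 = 1.734; β = √(1 − 1/γ²) = √0.6676.

β = 0.817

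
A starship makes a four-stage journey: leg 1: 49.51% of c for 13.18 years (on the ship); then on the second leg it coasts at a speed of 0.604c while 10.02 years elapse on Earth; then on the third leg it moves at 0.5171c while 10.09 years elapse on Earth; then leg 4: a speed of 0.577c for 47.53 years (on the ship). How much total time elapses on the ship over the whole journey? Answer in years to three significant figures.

τ = 77.3 years

Leg 1: 13.18 years is already measured on the ship.
Leg 2: γ = 1/√(1 − 0.604²) = 1/√0.6352 = 1.255; τ_2 = 10.02/1.255 = 7.986 years.
Leg 3: γ = 1/√(1 − 0.5171²) = 1/√0.7326 = 1.168; τ_3 = 10.09/1.168 = 8.636 years.
Leg 4: 47.53 years is already measured on the ship.
Total: 13.18 + 7.986 + 8.636 + 47.53 years.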